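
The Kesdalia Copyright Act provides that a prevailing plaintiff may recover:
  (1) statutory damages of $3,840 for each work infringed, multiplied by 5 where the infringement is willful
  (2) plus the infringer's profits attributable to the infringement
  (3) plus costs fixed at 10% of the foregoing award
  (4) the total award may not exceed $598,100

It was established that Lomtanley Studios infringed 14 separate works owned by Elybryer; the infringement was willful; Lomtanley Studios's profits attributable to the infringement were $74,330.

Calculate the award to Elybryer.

$377,443

Statutory damages: 14 × $3,840 = $53,760
Multiplied by 5: 5 × $53,760 = $268,800
Combined award: $268,800 + $74,330 = $343,130
Costs: 10% of $343,130 = $34,313
Award plus costs: $343,130 + $34,313 = $377,443
Cap at $598,100: $377,443 is within the cap, no reduction.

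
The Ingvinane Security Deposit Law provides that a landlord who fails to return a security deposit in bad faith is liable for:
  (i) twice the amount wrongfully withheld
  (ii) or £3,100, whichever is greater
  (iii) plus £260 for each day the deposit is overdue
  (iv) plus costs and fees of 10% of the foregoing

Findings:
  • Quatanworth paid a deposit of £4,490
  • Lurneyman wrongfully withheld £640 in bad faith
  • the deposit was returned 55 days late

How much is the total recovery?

Doubled: 2 × £640 = £1,280
Minimum £3,100: £1,280 is below the minimum → £3,100
Late-return penalty: 55 × £260 = £14,300
Damages plus late penalty: £3,100 + £14,300 = £17,400
Costs and fees: 10% of £17,400 = £1,740
Total recovery: £17,400 + £1,740 = £19,140

Recovery: £19,140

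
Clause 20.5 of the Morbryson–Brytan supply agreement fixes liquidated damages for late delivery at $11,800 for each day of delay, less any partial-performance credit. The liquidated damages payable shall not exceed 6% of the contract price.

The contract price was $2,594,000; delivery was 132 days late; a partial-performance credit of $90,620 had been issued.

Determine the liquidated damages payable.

Liquidated damages: $155,640

Per-day damages: 132 × $11,800 = $1,557,600
Less partial-performance credit: $1,557,600 − $90,620 = $1,466,980
Cap: 6% of $2,594,000 = $155,640
Cap at $155,640: $1,466,980 exceeds the cap → $155,640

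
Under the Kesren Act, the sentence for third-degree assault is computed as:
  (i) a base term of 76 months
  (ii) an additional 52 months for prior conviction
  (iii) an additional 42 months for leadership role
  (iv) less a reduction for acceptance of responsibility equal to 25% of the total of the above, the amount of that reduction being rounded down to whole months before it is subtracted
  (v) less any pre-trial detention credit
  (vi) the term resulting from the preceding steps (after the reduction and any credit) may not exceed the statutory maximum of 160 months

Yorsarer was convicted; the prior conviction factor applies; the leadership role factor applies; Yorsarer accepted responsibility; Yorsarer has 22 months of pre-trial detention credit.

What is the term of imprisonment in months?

106 months

Prior conviction enhancement: +52 months
Leadership role enhancement: +42 months
Adjusted term: 76 months + 52 months + 42 months = 170 months
Acceptance of responsibility reduction: 25% of 170 months = 42 months (rounded down)
After reduction: 170 − 42 = 128 months
Less pre-trial detention credit: 128 months − 22 months = 106 months
Cap at 160 months: 106 months is within the cap, no reduction.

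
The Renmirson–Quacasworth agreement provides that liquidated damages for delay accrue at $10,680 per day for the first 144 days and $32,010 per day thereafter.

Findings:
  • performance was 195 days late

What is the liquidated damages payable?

First 144 days: 144 × $10,680 = $1,537,920
Remaining days: (195 − 144) × $32,010 = $1,632,510
Accrued per-day damages: $1,537,920 + $1,632,510 = $3,170,430

$3,170,430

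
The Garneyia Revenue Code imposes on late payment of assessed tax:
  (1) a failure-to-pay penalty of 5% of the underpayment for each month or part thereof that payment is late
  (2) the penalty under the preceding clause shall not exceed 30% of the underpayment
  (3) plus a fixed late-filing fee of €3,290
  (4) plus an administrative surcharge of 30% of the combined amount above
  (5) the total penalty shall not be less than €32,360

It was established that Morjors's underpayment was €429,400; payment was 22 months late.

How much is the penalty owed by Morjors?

€171,743

Accrued rate: 5% × 22 = 110%, capped at 30% → 30%
Failure-to-pay penalty: 30% of €429,400 = €128,820
Penalty before surcharge: €128,820 + €3,290 = €132,110
Administrative surcharge: 30% of €132,110 = €39,633
Total penalty: €132,110 + €39,633 = €171,743
Minimum €32,360: €171,743 meets the minimum, no increase.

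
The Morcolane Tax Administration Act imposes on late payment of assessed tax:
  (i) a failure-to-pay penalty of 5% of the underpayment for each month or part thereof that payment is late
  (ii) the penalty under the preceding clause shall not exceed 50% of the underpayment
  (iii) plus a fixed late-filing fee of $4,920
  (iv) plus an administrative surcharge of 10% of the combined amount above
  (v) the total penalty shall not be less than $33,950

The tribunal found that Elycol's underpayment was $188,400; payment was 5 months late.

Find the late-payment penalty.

Accrued rate: 5% × 5 = 25%, capped at 50% → 25%
Failure-to-pay penalty: 25% of $188,400 = $47,100
Penalty before surcharge: $47,100 + $4,920 = $52,020
Administrative surcharge: 10% of $52,020 = $5,202
Total penalty: $52,020 + $5,202 = $57,222
Minimum $33,950: $57,222 meets the minimum, no increase.

$57,222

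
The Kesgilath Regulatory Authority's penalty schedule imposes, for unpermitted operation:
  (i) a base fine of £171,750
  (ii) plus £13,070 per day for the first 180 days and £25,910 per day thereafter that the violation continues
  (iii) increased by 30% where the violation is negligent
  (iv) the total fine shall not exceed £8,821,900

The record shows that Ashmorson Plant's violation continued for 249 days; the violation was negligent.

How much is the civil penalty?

Civil penalty: £5,605,782

First 180 days: 180 × £13,070 = £2,352,600
Remaining days: (249 − 180) × £25,910 = £1,787,790
Per-day component: £2,352,600 + £1,787,790 = £4,140,390
Base plus per-day: £171,750 + £4,140,390 = £4,312,140
Enhancement: 30% of £4,312,140 = £1,293,642
Enhanced fine: £4,312,140 + £1,293,642 = £5,605,782
Cap at £8,821,900: £5,605,782 is within the cap, no reduction.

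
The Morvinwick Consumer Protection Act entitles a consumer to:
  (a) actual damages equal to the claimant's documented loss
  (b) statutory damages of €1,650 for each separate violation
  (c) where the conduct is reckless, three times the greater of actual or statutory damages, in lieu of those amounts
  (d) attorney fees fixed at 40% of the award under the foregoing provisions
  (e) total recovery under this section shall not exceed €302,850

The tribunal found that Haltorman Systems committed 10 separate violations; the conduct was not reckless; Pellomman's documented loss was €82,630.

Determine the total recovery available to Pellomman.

Statutory damages: 10 × €1,650 = €16,500
Conduct not reckless: the in-lieu enhancement does not apply.
Actual plus statutory damages: €82,630 + €16,500 = €99,130
Attorney fees: 40% of €99,130 = €39,652
Total before cap: €99,130 + €39,652 = €138,782
Cap at €302,850: €138,782 is within the cap, no reduction.

€138,782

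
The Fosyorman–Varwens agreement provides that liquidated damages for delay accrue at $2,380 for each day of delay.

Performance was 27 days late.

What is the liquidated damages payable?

Per-day damages: 27 × $2,380 = $64,260

$64,260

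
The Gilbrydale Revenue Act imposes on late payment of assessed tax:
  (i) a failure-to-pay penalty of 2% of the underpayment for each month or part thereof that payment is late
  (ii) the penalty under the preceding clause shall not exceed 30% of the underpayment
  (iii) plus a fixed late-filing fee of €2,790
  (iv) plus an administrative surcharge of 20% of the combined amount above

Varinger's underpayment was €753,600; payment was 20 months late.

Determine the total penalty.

Accrued rate: 2% × 20 = 40%, capped at 30% → 30%
Failure-to-pay penalty: 30% of €753,600 = €226,080
Penalty before surcharge: €226,080 + €2,790 = €228,870
Administrative surcharge: 20% of €228,870 = €45,774
Total penalty: €228,870 + €45,774 = €274,644

€274,644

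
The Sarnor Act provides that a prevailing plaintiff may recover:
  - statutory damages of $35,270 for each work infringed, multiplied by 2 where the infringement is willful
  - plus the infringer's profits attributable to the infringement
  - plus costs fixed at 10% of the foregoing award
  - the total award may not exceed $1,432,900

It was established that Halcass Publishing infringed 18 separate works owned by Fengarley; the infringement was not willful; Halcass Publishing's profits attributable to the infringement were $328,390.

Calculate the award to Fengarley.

Statutory damages: 18 × $35,270 = $634,860
Infringement not willful: no ×2 enhancement.
Combined award: $634,860 + $328,390 = $963,250
Costs: 10% of $963,250 = $96,325
Award plus costs: $963,250 + $96,325 = $1,059,575
Cap at $1,432,900: $1,059,575 is within the cap, no reduction.

$1,059,575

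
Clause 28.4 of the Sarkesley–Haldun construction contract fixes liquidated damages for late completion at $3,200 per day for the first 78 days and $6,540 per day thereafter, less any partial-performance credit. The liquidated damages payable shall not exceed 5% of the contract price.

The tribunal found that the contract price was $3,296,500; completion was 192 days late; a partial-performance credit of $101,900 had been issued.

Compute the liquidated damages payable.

First 78 days: 78 × $3,200 = $249,600
Remaining days: (192 − 78) × $6,540 = $745,560
Accrued per-day damages: $249,600 + $745,560 = $995,160
Less partial-performance credit: $995,160 − $101,900 = $893,260
Cap: 5% of $3,296,500 = $164,825
Cap at $164,825: $893,260 exceeds the cap → $164,825

$164,825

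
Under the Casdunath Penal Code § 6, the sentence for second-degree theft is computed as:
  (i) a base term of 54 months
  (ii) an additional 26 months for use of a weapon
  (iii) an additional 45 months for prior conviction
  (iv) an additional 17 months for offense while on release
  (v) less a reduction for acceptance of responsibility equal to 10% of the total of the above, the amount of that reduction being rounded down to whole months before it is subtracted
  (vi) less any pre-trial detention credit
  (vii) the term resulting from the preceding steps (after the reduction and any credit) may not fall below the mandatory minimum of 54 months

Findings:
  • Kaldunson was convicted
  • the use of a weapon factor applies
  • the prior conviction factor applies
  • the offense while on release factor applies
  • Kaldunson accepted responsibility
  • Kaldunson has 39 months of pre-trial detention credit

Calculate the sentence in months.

Use of a weapon enhancement: +26 months
Prior conviction enhancement: +45 months
Offense while on release enhancement: +17 months
Adjusted term: 54 months + 26 months + 45 months + 17 months = 142 months
Acceptance of responsibility reduction: 10% of 142 months = 14 months (rounded down)
After reduction: 142 − 14 = 128 months
Less pre-trial detention credit: 128 months − 39 months = 89 months
Minimum 54 months: 89 months meets the minimum, no increase.

89 months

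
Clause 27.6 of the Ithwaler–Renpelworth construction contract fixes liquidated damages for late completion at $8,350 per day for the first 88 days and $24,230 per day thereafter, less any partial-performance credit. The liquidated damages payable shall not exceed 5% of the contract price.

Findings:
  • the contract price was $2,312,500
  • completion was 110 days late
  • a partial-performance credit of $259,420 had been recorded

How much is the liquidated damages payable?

$115,625

First 88 days: 88 × $8,350 = $734,800
Remaining days: (110 − 88) × $24,230 = $533,060
Accrued per-day damages: $734,800 + $533,060 = $1,267,860
Less partial-performance credit: $1,267,860 − $259,420 = $1,008,440
Cap: 5% of $2,312,500 = $115,625
Cap at $115,625: $1,008,440 exceeds the cap → $115,625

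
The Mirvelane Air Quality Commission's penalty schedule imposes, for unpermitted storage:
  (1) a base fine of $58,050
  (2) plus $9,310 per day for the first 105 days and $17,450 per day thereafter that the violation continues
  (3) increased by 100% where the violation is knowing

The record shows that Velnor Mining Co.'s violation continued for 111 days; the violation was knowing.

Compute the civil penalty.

$2,280,600

First 105 days: 105 × $9,310 = $977,550
Remaining days: (111 − 105) × $17,450 = $104,700
Per-day component: $977,550 + $104,700 = $1,082,250
Base plus per-day: $58,050 + $1,082,250 = $1,140,300
Enhancement: 100% of $1,140,300 = $1,140,300
Enhanced fine: $1,140,300 + $1,140,300 = $2,280,600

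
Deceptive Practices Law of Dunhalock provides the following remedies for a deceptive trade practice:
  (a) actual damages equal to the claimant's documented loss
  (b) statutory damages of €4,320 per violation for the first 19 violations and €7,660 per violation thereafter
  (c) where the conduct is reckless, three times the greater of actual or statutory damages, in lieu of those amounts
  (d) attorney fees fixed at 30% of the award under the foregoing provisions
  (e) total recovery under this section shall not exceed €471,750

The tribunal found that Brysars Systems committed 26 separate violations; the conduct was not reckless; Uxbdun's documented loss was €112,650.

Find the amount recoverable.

First 19 violations: 19 × €4,320 = €82,080
Remaining violations: (26 − 19) × €7,660 = €53,620
Statutory damages: €82,080 + €53,620 = €135,700
Conduct not reckless: the in-lieu enhancement does not apply.
Actual plus statutory damages: €112,650 + €135,700 = €248,350
Attorney fees: 30% of €248,350 = €74,505
Total before cap: €248,350 + €74,505 = €322,855
Cap at €471,750: €322,855 is within the cap, no reduction.

€322,855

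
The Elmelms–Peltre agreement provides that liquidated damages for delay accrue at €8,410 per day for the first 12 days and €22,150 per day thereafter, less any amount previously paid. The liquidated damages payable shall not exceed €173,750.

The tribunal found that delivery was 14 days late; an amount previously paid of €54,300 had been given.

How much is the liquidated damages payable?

First 12 days: 12 × €8,410 = €100,920
Remaining days: (14 − 12) × €22,150 = €44,300
Accrued per-day damages: €100,920 + €44,300 = €145,220
Less amount previously paid: €145,220 − €54,300 = €90,920
Cap at €173,750: €90,920 is within the cap, no reduction.

€90,920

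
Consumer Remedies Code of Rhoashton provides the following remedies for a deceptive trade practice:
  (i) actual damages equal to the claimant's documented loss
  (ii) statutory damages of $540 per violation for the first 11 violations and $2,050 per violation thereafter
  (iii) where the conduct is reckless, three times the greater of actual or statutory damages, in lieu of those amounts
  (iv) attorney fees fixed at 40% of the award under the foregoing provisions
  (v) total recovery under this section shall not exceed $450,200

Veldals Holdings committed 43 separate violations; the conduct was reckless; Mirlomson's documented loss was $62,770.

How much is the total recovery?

$300,468

First 11 violations: 11 × $540 = $5,940
Remaining violations: (43 − 11) × $2,050 = $65,600
Statutory damages: $5,940 + $65,600 = $71,540
Greater of actual damages ($62,770) or statutory damages ($71,540): $71,540
Trebled: 3 × $71,540 = $214,620
Attorney fees: 40% of $214,620 = $85,848
Total before cap: $214,620 + $85,848 = $300,468
Cap at $450,200: $300,468 is within the cap, no reduction.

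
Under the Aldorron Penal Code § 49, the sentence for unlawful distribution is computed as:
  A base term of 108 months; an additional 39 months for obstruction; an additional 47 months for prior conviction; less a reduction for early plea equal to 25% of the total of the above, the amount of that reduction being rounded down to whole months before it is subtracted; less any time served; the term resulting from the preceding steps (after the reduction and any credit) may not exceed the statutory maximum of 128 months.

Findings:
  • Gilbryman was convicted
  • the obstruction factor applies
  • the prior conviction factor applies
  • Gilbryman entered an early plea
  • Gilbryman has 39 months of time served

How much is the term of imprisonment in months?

Obstruction enhancement: +39 months
Prior conviction enhancement: +47 months
Adjusted term: 108 months + 39 months + 47 months = 194 months
Early plea reduction: 25% of 194 months = 48 months (rounded down)
After reduction: 194 − 48 = 146 months
Less time served: 146 months − 39 months = 107 months
Cap at 128 months: 107 months is within the cap, no reduction.

107 months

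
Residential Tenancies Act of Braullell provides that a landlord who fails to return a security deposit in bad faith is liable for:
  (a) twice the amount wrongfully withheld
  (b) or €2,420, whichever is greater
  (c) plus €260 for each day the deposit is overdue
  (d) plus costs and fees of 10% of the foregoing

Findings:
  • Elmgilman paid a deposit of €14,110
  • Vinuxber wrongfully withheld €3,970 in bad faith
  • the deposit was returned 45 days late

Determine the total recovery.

€21,604

Doubled: 2 × €3,970 = €7,940
Minimum €2,420: €7,940 meets the minimum, no increase.
Late-return penalty: 45 × €260 = €11,700
Damages plus late penalty: €7,940 + €11,700 = €19,640
Costs and fees: 10% of €19,640 = €1,964
Total recovery: €19,640 + €1,964 = €21,604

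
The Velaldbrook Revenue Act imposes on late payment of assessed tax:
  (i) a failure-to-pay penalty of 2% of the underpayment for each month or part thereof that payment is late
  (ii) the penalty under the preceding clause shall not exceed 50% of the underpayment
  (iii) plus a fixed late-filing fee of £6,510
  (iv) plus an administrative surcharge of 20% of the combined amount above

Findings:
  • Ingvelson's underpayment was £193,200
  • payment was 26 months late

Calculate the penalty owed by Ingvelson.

Accrued rate: 2% × 26 = 52%, capped at 50% → 50%
Failure-to-pay penalty: 50% of £193,200 = £96,600
Penalty before surcharge: £96,600 + £6,510 = £103,110
Administrative surcharge: 20% of £103,110 = £20,622
Total penalty: £103,110 + £20,622 = £123,732

£123,732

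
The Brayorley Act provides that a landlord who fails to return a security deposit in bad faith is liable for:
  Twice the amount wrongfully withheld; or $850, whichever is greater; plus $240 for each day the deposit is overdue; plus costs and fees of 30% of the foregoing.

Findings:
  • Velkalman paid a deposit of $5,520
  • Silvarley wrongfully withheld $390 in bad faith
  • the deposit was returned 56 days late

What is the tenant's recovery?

Recovery: $18,577

Doubled: 2 × $390 = $780
Minimum $850: $780 is below the minimum → $850
Late-return penalty: 56 × $240 = $13,440
Damages plus late penalty: $850 + $13,440 = $14,290
Costs and fees: 30% of $14,290 = $4,287
Total recovery: $14,290 + $4,287 = $18,577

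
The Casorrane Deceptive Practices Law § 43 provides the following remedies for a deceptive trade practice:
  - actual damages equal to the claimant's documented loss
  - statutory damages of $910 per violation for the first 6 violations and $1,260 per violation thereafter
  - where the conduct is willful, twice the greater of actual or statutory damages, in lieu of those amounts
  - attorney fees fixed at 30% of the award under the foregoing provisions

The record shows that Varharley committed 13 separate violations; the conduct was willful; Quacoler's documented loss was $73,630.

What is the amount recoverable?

$191,438

First 6 violations: 6 × $910 = $5,460
Remaining violations: (13 − 6) × $1,260 = $8,820
Statutory damages: $5,460 + $8,820 = $14,280
Greater of actual damages ($73,630) or statutory damages ($14,280): $73,630
Doubled: 2 × $73,630 = $147,260
Attorney fees: 30% of $147,260 = $44,178
Total recovery: $147,260 + $44,178 = $191,438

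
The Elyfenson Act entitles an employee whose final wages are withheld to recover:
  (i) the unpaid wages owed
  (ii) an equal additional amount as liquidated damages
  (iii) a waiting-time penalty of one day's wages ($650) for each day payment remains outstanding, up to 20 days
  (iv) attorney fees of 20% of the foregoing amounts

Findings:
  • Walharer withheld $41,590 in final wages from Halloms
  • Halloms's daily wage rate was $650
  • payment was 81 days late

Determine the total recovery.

$115,416

Liquidated damages (equal amount): $41,590
Penalty days: min(81, 20) = 20
Waiting-time penalty: 20 × $650 = $13,000
Subtotal: $41,590 + $41,590 + $13,000 = $96,180
Attorney fees: 20% of $96,180 = $19,236
Total award: $96,180 + $19,236 = $115,416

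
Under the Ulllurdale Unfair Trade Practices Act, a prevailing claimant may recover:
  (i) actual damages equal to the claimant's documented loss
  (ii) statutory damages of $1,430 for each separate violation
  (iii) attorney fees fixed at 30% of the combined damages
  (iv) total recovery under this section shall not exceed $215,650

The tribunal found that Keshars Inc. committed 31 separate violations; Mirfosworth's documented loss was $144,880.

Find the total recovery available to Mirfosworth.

$215,650

Statutory damages: 31 × $1,430 = $44,330
Combined damages: $144,880 + $44,330 = $189,210
Attorney fees: 30% of $189,210 = $56,763
Total before cap: $189,210 + $56,763 = $245,973
Cap at $215,650: $245,973 exceeds the cap → $215,650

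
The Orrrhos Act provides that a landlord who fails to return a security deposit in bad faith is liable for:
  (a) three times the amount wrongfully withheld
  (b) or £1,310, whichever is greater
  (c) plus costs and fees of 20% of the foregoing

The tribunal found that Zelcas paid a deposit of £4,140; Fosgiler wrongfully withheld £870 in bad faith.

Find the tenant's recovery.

£3,132

Trebled: 3 × £870 = £2,610
Minimum £1,310: £2,610 meets the minimum, no increase.
Costs and fees: 20% of £2,610 = £522
Total recovery: £2,610 + £522 = £3,132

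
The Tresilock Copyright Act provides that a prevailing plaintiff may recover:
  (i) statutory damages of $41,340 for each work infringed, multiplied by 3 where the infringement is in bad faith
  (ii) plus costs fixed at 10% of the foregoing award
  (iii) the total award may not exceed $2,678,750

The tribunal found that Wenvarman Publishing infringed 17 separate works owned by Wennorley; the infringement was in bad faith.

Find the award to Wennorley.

Statutory damages: 17 × $41,340 = $702,780
Trebled: 3 × $702,780 = $2,108,340
Costs: 10% of $2,108,340 = $210,834
Award plus costs: $2,108,340 + $210,834 = $2,319,174
Cap at $2,678,750: $2,319,174 is within the cap, no reduction.

$2,319,174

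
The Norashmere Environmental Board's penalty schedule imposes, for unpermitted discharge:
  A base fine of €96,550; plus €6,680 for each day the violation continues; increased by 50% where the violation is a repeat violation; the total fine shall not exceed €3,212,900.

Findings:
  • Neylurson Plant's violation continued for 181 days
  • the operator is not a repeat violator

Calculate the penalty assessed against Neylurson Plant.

Per-day component: 181 × €6,680 = €1,209,080
Base plus per-day: €96,550 + €1,209,080 = €1,305,630
The operator is not a repeat violator: no 50% increase.
Cap at €3,212,900: €1,305,630 is within the cap, no reduction.

€1,305,630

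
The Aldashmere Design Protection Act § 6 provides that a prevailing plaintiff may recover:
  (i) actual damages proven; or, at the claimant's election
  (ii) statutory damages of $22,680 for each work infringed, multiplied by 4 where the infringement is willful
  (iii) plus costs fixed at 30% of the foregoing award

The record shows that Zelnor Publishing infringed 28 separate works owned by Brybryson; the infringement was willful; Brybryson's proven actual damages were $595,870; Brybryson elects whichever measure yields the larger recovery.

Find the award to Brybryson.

$3,302,208

Statutory damages: 28 × $22,680 = $635,040
Multiplied by 4: 4 × $635,040 = $2,540,160
Greater of actual damages ($595,870) or enhanced statutory damages ($2,540,160): $2,540,160
Costs: 30% of $2,540,160 = $762,048
Award plus costs: $2,540,160 + $762,048 = $3,302,208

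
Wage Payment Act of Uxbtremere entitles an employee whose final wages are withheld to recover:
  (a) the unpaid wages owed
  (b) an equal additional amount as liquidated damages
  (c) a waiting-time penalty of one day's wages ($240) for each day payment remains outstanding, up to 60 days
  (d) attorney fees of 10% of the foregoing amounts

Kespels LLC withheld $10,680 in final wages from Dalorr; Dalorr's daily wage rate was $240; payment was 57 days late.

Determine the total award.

$38,544

Liquidated damages (equal amount): $10,680
Penalty days: min(57, 60) = 57
Waiting-time penalty: 57 × $240 = $13,680
Subtotal: $10,680 + $10,680 + $13,680 = $35,040
Attorney fees: 10% of $35,040 = $3,504
Total award: $35,040 + $3,504 = $38,544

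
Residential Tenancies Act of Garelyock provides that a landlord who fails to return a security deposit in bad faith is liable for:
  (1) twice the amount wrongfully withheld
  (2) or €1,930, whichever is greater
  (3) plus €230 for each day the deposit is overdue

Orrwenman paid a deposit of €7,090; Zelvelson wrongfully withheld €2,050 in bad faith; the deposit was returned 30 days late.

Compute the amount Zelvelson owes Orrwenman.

€11,000

Doubled: 2 × €2,050 = €4,100
Minimum €1,930: €4,100 meets the minimum, no increase.
Late-return penalty: 30 × €230 = €6,900
Damages plus late penalty: €4,100 + €6,900 = €11,000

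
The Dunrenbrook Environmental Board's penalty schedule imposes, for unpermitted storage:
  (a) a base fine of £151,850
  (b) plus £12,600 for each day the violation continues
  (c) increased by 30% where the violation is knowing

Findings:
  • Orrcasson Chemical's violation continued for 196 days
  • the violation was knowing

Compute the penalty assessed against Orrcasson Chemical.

£3,407,885

Per-day component: 196 × £12,600 = £2,469,600
Base plus per-day: £151,850 + £2,469,600 = £2,621,450
Enhancement: 30% of £2,621,450 = £786,435
Enhanced fine: £2,621,450 + £786,435 = £3,407,885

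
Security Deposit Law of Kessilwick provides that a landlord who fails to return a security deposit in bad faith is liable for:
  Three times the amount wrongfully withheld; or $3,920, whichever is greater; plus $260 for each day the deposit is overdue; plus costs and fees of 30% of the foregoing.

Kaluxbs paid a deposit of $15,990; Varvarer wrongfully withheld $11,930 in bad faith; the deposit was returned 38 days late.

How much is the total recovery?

Recovery: $59,371

Trebled: 3 × $11,930 = $35,790
Minimum $3,920: $35,790 meets the minimum, no increase.
Late-return penalty: 38 × $260 = $9,880
Damages plus late penalty: $35,790 + $9,880 = $45,670
Costs and fees: 30% of $45,670 = $13,701
Total recovery: $45,670 + $13,701 = $59,371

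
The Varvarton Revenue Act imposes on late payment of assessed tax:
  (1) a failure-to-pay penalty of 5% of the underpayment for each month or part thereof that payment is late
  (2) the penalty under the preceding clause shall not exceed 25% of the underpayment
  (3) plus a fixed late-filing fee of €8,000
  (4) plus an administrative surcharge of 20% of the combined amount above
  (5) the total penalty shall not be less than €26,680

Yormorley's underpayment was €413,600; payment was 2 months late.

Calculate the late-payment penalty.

€59,232

Accrued rate: 5% × 2 = 10%, capped at 25% → 10%
Failure-to-pay penalty: 10% of €413,600 = €41,360
Penalty before surcharge: €41,360 + €8,000 = €49,360
Administrative surcharge: 20% of €49,360 = €9,872
Total penalty: €49,360 + €9,872 = €59,232
Minimum €26,680: €59,232 meets the minimum, no increase.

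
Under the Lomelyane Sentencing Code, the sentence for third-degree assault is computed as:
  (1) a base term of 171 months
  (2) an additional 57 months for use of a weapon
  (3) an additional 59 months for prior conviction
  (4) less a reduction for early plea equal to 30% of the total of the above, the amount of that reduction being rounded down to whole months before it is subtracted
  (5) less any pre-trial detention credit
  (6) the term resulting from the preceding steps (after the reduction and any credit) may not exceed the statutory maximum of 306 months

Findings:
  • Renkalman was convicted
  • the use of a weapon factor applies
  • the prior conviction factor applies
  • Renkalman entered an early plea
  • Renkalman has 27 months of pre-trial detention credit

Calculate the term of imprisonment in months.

Use of a weapon enhancement: +57 months
Prior conviction enhancement: +59 months
Adjusted term: 171 months + 57 months + 59 months = 287 months
Early plea reduction: 30% of 287 months = 86 months (rounded down)
After reduction: 287 − 86 = 201 months
Less pre-trial detention credit: 201 months − 27 months = 174 months
Cap at 306 months: 174 months is within the cap, no reduction.

174 months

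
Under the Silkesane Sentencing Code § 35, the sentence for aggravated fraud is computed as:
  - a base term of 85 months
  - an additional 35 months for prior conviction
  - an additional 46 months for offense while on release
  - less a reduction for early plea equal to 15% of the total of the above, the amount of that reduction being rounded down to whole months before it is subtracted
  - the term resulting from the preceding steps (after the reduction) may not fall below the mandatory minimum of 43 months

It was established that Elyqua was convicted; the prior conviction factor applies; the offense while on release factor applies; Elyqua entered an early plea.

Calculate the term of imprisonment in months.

Prior conviction enhancement: +35 months
Offense while on release enhancement: +46 months
Adjusted term: 85 months + 35 months + 46 months = 166 months
Early plea reduction: 15% of 166 months = 24 months (rounded down)
After reduction: 166 − 24 = 142 months
Minimum 43 months: 142 months meets the minimum, no increase.

Sentence: 142 months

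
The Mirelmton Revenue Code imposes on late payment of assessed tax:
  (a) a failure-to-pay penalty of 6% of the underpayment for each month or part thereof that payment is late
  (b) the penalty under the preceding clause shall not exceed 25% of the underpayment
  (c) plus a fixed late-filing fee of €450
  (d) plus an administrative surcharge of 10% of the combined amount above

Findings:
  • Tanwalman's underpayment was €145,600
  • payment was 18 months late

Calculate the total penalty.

Accrued rate: 6% × 18 = 108%, capped at 25% → 25%
Failure-to-pay penalty: 25% of €145,600 = €36,400
Penalty before surcharge: €36,400 + €450 = €36,850
Administrative surcharge: 10% of €36,850 = €3,685
Total penalty: €36,850 + €3,685 = €40,535

€40,535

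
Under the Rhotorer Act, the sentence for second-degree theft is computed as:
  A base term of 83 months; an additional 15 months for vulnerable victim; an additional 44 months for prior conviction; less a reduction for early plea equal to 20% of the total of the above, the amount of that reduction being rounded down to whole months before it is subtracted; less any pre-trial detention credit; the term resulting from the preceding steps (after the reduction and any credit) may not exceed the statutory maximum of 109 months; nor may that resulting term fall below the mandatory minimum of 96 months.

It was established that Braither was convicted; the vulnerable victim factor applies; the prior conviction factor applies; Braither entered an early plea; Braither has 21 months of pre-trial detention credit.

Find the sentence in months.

Vulnerable victim enhancement: +15 months
Prior conviction enhancement: +44 months
Adjusted term: 83 months + 15 months + 44 months = 142 months
Early plea reduction: 20% of 142 months = 28 months (rounded down)
After reduction: 142 − 28 = 114 months
Less pre-trial detention credit: 114 months − 21 months = 93 months
Cap at 109 months: 93 months is within the cap, no reduction.
Minimum 96 months: 93 months is below the minimum → 96 months

96 months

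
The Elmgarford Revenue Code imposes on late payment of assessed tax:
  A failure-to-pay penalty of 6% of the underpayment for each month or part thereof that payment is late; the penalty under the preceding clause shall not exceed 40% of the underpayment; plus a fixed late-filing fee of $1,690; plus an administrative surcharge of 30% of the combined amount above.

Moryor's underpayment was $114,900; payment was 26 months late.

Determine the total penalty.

Accrued rate: 6% × 26 = 156%, capped at 40% → 40%
Failure-to-pay penalty: 40% of $114,900 = $45,960
Penalty before surcharge: $45,960 + $1,690 = $47,650
Administrative surcharge: 30% of $47,650 = $14,295
Total penalty: $47,650 + $14,295 = $61,945

$61,945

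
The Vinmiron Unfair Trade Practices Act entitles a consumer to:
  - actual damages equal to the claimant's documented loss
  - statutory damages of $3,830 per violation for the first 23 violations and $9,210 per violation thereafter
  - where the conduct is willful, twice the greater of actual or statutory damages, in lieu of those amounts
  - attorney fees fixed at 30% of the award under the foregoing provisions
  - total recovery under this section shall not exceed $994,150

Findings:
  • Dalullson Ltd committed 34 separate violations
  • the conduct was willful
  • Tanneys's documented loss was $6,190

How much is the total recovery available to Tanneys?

First 23 violations: 23 × $3,830 = $88,090
Remaining violations: (34 − 23) × $9,210 = $101,310
Statutory damages: $88,090 + $101,310 = $189,400
Greater of actual damages ($6,190) or statutory damages ($189,400): $189,400
Doubled: 2 × $189,400 = $378,800
Attorney fees: 30% of $378,800 = $113,640
Total before cap: $378,800 + $113,640 = $492,440
Cap at $994,150: $492,440 is within the cap, no reduction.

$492,440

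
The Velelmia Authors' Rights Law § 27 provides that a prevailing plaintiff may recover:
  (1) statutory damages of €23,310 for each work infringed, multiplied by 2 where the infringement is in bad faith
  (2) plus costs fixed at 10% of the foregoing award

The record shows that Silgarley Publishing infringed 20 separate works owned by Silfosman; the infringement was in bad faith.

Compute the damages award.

€1,025,640

Statutory damages: 20 × €23,310 = €466,200
Doubled: 2 × €466,200 = €932,400
Costs: 10% of €932,400 = €93,240
Award plus costs: €932,400 + €93,240 = €1,025,640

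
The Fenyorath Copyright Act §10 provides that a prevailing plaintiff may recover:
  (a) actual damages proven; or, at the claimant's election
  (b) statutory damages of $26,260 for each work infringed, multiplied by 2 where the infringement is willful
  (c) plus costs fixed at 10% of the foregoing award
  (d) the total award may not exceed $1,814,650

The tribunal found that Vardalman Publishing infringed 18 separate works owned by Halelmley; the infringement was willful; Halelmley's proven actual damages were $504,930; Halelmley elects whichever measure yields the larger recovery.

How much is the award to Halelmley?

$1,039,896

Statutory damages: 18 × $26,260 = $472,680
Doubled: 2 × $472,680 = $945,360
Greater of actual damages ($504,930) or enhanced statutory damages ($945,360): $945,360
Costs: 10% of $945,360 = $94,536
Award plus costs: $945,360 + $94,536 = $1,039,896
Cap at $1,814,650: $1,039,896 is within the cap, no reduction.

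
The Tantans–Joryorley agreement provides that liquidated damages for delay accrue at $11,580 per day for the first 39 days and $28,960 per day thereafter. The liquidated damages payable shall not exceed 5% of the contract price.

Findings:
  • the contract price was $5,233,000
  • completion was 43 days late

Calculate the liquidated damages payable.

$261,650

First 39 days: 39 × $11,580 = $451,620
Remaining days: (43 − 39) × $28,960 = $115,840
Accrued per-day damages: $451,620 + $115,840 = $567,460
Cap: 5% of $5,233,000 = $261,650
Cap at $261,650: $567,460 exceeds the cap → $261,650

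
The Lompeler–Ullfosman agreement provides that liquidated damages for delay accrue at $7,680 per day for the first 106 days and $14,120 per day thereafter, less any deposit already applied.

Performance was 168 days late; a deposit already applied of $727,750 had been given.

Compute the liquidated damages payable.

First 106 days: 106 × $7,680 = $814,080
Remaining days: (168 − 106) × $14,120 = $875,440
Accrued per-day damages: $814,080 + $875,440 = $1,689,520
Less deposit already applied: $1,689,520 − $727,750 = $961,770

$961,770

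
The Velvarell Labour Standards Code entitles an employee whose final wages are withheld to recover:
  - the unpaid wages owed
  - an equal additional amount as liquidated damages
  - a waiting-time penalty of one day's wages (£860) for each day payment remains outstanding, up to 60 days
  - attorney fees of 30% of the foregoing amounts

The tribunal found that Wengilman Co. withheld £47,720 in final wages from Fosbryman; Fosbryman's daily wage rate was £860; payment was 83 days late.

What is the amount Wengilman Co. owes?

Liquidated damages (equal amount): £47,720
Penalty days: min(83, 60) = 60
Waiting-time penalty: 60 × £860 = £51,600
Subtotal: £47,720 + £47,720 + £51,600 = £147,040
Attorney fees: 30% of £147,040 = £44,112
Total award: £147,040 + £44,112 = £191,152

£191,152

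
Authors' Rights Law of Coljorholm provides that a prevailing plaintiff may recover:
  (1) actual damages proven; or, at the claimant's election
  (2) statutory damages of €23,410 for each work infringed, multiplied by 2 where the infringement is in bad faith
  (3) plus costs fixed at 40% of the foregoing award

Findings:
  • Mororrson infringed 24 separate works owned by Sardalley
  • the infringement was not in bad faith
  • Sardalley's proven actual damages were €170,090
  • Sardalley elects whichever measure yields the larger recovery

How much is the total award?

Statutory damages: 24 × €23,410 = €561,840
Infringement not in bad faith: no ×2 enhancement.
Greater of actual damages (€170,090) or statutory damages (€561,840): €561,840
Costs: 40% of €561,840 = €224,736
Award plus costs: €561,840 + €224,736 = €786,576

€786,576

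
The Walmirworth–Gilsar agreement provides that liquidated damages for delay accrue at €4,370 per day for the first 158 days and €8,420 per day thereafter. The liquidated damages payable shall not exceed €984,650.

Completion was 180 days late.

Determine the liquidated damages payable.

First 158 days: 158 × €4,370 = €690,460
Remaining days: (180 − 158) × €8,420 = €185,240
Accrued per-day damages: €690,460 + €185,240 = €875,700
Cap at €984,650: €875,700 is within the cap, no reduction.

€875,700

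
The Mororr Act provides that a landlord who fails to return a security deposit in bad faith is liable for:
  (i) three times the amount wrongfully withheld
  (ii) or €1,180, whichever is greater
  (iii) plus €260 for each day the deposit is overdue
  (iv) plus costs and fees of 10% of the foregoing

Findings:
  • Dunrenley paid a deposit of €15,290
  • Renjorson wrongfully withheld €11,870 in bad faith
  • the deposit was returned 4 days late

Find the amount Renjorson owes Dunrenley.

Trebled: 3 × €11,870 = €35,610
Minimum €1,180: €35,610 meets the minimum, no increase.
Late-return penalty: 4 × €260 = €1,040
Damages plus late penalty: €35,610 + €1,040 = €36,650
Costs and fees: 10% of €36,650 = €3,665
Total recovery: €36,650 + €3,665 = €40,315

€40,315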